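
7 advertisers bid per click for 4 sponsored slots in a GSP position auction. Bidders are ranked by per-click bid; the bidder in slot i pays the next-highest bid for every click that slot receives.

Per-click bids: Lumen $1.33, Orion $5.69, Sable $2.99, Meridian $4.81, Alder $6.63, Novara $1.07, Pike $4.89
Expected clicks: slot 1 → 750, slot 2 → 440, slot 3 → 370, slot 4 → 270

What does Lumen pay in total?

Ranked by bid: $6.63 (Alder) > $5.69 (Orion) > $4.89 (Pike) > $4.81 (Meridian) > $2.99 (Sable) > …
Lumen ranks below slot 4 → no slot, pays nothing.

Lumen pays $0.00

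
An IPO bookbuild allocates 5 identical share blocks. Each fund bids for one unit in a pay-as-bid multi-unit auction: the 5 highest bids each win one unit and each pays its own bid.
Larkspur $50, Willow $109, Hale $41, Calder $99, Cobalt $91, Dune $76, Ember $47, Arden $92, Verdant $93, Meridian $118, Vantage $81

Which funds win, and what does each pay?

Meridian $118, Willow $109, Calder $99, Verdant $93, Arden $92

Bids ranked high→low: 118 (Meridian), 109 (Willow), 99 (Calder), 93 (Verdant), 92 (Arden), 91 (Cobalt), 81 (Vantage), …
The 5 highest are Meridian, Willow, Calder, Verdant, Arden.
Each winner pays its own bid: Meridian $118, Willow $109, Calder $99, Verdant $93, Arden $92.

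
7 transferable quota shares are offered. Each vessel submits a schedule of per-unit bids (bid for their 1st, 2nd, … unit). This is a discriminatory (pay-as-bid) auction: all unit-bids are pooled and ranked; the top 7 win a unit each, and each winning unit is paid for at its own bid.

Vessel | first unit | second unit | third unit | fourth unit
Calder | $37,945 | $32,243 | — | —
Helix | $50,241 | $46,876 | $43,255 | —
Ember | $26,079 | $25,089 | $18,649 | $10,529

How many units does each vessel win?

Merging the schedules and taking the best 7: 50,241 (Helix-1), 46,876 (Helix-2), 43,255 (Helix-3), 37,945 (Calder-1), 32,243 (Calder-2), 26,079 (Ember-1), 25,089 (Ember-2)
Next rejected bid: $18,649 (not a price — pay-as-bid).
Allocation: Calder 2, Ember 2, Helix 3.

Calder 2, Ember 2, Helix 3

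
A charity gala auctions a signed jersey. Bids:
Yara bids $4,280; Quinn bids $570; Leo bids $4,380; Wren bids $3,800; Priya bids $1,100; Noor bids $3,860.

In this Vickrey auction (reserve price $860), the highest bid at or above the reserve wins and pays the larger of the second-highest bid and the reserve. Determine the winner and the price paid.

Leo pays $4,280

Bids in order: 4,380 (Leo) > 4,280 (Yara) > 3,860 (Noor) > 3,800 (Wren) > 1,100 (Priya) > 570 (Quinn)
Highest eligible bid: Leo at $4,380.
max(second-highest $4,280, reserve $860) = $4,280; the reserve does not bind.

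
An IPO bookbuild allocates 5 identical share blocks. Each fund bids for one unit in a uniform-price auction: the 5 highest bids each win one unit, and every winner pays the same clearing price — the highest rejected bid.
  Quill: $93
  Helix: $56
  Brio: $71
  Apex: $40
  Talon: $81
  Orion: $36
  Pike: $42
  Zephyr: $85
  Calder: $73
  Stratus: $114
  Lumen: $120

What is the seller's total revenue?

Total revenue: $365

Sorting: 120 (Lumen), 114 (Stratus), 93 (Quill), 85 (Zephyr), 81 (Talon), 73 (Calder), 71 (Brio), …
Top 5: Lumen, Stratus, Quill, Zephyr, Talon.
Clearing price = highest rejected bid = $73.
Total revenue = 5 × $73 = $365.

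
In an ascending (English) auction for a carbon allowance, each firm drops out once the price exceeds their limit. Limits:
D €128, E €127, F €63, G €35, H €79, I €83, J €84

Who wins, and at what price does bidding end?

D wins at €127

Rule: the price rises until one bidder remains; the winner pays the price at which the last rival dropped out.
Limits in order: 128 (D) > 127 (E) > 84 (J) > 83 (I) > 79 (H) > 63 (F) > …
Once the price passes €127, only D is left; the hammer falls at E's limit of €127.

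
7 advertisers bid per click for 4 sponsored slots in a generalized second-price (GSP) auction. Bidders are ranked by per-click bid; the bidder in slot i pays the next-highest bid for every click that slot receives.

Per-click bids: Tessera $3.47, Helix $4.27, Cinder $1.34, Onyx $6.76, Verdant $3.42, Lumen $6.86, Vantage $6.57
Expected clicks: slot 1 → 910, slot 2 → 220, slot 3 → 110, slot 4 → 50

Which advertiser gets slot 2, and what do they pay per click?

Onyx; $6.57 per click

Sorting advertisers: $6.86 (Lumen) > $6.76 (Onyx) > $6.57 (Vantage) > $4.27 (Helix) > $3.47 (Tessera) > …
Slot 2 goes to the second-ranked bidder, Onyx, who pays the next bid down: $6.57/click.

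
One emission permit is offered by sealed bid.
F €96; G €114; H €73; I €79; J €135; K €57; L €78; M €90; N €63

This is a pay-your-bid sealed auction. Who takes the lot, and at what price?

Sorting bids: 135 (J) > 114 (G) > 96 (F) > 90 (M) > 79 (I) > 78 (L) > …
J is highest → pays own bid, €135.

J pays €135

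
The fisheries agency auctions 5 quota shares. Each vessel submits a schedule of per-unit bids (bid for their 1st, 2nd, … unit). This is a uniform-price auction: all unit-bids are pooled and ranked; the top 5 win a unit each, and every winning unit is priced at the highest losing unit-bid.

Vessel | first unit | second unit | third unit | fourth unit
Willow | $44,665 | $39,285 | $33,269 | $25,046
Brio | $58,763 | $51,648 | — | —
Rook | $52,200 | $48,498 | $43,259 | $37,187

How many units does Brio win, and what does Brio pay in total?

Brio: 2 units, pays $86,518

Merging the schedules and taking the best 5: 58,763 (Brio-1), 52,200 (Rook-1), 51,648 (Brio-2), 48,498 (Rook-2), 44,665 (Willow-1)
First bid not allocated: $43,259.
Brio wins 2 unit(s) at $43,259 each.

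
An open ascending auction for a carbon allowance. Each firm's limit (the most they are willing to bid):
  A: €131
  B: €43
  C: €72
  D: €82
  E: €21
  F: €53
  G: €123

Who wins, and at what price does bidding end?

Limits in order: 131 (A) > 123 (G) > 82 (D) > 72 (C) > 53 (F) > 43 (B) > …
Bidding ends when G exits at €123; A takes it.

A wins at €123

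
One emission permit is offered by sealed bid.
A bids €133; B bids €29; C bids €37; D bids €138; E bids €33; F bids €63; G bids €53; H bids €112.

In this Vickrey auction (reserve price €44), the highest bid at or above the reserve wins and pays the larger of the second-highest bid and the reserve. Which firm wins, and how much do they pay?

Rule: the highest bid at or above the reserve wins and pays the larger of the second-highest bid and the reserve.
Bids ranked: 138 (D) > 133 (A) > 112 (H) > 63 (F) > 53 (G) > 37 (C) > …
Highest eligible bid: D at €138.
max(second-highest €133, reserve €44) = €133; the reserve does not bind.

D pays €133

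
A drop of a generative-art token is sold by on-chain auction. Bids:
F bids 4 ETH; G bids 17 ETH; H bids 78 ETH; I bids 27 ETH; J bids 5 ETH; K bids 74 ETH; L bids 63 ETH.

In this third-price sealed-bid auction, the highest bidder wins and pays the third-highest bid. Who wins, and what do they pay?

H pays 63 ETH

Third-price sealed-bid auction: the highest bidder wins and pays the third-highest bid.
Bids in order: 78 (H) > 74 (K) > 63 (L) > 27 (I) > 17 (G) > 5 (J) > …
H wins; payment is bid #3 in the ranking = 63 ETH.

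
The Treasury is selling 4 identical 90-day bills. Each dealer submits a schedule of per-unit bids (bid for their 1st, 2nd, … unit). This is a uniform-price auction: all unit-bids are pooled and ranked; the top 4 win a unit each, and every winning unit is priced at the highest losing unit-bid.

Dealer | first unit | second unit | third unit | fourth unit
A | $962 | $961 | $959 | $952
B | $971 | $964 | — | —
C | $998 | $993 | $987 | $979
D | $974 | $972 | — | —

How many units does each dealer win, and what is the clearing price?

C 4; clearing price $974

Pooled unit-bids ranked (top 4): 998 (C-1), 993 (C-2), 987 (C-3), 979 (C-4)
First bid not allocated: $974.
Allocation: C 4.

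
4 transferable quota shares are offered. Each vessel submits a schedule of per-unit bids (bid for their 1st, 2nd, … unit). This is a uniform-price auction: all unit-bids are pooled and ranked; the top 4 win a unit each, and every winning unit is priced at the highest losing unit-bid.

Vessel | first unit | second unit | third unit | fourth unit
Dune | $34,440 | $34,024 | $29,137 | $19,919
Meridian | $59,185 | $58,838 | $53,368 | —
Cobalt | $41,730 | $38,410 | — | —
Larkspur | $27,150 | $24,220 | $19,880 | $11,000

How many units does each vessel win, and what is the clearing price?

Cobalt 1, Meridian 3; clearing price $38,410

All unit-bids, highest first — top 4: 59,185 (Meridian-1), 58,838 (Meridian-2), 53,368 (Meridian-3), 41,730 (Cobalt-1)
First bid not allocated: $38,410.
Allocation: Cobalt 1, Meridian 3.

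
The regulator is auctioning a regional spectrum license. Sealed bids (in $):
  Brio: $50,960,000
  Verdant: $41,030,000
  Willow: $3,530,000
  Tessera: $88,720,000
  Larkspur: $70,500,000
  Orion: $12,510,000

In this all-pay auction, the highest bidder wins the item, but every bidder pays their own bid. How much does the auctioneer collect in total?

All-pay auction: the highest bidder wins the item, but every bidder pays their own bid.
Bids ranked: 88,720,000 (Tessera) > 70,500,000 (Larkspur) > 50,960,000 (Brio) > 41,030,000 (Verdant) > 12,510,000 (Orion) > 3,530,000 (Willow)
Every bidder forfeits their bid regardless of winning.
Revenue = 50,960,000 + 41,030,000 + 3,530,000 + 88,720,000 + 70,500,000 + 12,510,000 = $267,250,000.

Total revenue: $267,250,000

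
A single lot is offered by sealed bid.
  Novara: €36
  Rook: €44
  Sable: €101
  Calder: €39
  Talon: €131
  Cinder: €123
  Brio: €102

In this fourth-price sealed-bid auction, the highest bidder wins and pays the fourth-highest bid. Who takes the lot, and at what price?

Rule: the highest bidder wins and pays the fourth-highest bid.
Sorting bids: 131 (Talon) > 123 (Cinder) > 102 (Brio) > 101 (Sable) > 44 (Rook) > 39 (Calder) > …
Talon is highest; pays the fourth-highest bid, €101.

Talon pays €101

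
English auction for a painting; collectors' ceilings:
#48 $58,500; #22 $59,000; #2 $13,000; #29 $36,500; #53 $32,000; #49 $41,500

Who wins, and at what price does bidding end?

#22 wins at $58,500

Sorting limits: 59,000 (#22) > 58,500 (#48) > 41,500 (#49) > 36,500 (#29) > 32,000 (#53) > 13,000 (#2)
Once the price passes $58,500, only #22 is left; the hammer falls at #48's limit of $58,500.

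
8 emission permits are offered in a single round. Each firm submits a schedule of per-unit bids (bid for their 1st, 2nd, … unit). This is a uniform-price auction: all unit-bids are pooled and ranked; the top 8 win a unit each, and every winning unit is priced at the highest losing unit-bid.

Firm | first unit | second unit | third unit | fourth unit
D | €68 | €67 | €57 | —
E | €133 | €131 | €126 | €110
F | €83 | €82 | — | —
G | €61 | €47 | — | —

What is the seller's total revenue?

All unit-bids, highest first — top 8: 133 (E-1), 131 (E-2), 126 (E-3), 110 (E-4), 83 (F-1), 82 (F-2), 68 (D-1), 67 (D-2)
Highest rejected unit-bid = €61.
Allocation: D 2, E 4, F 2. Every unit priced at €61.
Revenue = 8 × 61 = €488.

Total revenue: €488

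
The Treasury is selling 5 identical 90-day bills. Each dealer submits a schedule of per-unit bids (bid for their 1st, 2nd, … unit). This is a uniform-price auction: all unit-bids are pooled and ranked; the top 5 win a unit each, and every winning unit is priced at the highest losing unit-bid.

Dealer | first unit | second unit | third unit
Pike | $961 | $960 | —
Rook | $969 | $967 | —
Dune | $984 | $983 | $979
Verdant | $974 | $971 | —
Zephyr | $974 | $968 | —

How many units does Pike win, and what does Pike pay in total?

Pooled unit-bids ranked (top 5): 984 (Dune-1), 983 (Dune-2), 979 (Dune-3), 974 (Verdant-1), 974 (Zephyr-1)
The (k+1)-th unit-bid is $971.
Pike wins 0 unit(s) at $971 each.

Pike: 0 units, pays $0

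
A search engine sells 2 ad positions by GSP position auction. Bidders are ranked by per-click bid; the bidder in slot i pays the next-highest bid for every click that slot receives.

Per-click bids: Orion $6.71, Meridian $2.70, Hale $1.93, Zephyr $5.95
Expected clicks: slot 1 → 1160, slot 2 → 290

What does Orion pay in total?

Orion pays $6902.00

Sorting advertisers: $6.71 (Orion) > $5.95 (Zephyr) > $2.70 (Meridian) > …
Orion holds slot 1 → pays next bid $5.95 × 1160 clicks = $6902.00.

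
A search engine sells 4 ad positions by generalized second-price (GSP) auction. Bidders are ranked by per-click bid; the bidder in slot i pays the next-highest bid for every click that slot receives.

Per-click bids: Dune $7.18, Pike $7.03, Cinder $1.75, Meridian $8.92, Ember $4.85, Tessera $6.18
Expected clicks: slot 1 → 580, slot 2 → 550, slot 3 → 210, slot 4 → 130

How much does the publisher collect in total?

Per-click bids in order: $8.92 (Meridian) > $7.18 (Dune) > $7.03 (Pike) > $6.18 (Tessera) > $4.85 (Ember) > …
Slot 1: Meridian pays $7.18 × 580 = $4164.40
Slot 2: Dune pays $7.03 × 550 = $3866.50
Slot 3: Pike pays $6.18 × 210 = $1297.80
Slot 4: Tessera pays $4.85 × 130 = $630.50
Total = $9959.20

Total revenue: $9959.20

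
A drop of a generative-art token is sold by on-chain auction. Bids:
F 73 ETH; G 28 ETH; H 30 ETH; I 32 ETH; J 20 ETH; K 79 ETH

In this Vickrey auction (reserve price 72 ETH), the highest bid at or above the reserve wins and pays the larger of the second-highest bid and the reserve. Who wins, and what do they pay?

Bids ranked: 79 (K) > 73 (F) > 32 (I) > 30 (H) > 28 (G) > 20 (J)
Highest eligible bid: K at 79 ETH.
Second-highest bid 73 ETH exceeds the reserve 72 ETH → payment 73 ETH.

K pays 73 ETH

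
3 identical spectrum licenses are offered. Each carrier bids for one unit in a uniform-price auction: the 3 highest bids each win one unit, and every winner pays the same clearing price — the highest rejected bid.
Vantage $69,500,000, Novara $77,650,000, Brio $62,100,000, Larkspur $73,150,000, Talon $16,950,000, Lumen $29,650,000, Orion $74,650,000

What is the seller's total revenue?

Bids ranked high→low: 77,650,000 (Novara), 74,650,000 (Orion), 73,150,000 (Larkspur), 69,500,000 (Vantage), 62,100,000 (Brio), …
Winners (3 units): Novara, Orion, Larkspur.
Highest unsuccessful bid: $69,500,000 → clearing price.
Total revenue = 3 × $69,500,000 = $208,500,000.

Total revenue: $208,500,000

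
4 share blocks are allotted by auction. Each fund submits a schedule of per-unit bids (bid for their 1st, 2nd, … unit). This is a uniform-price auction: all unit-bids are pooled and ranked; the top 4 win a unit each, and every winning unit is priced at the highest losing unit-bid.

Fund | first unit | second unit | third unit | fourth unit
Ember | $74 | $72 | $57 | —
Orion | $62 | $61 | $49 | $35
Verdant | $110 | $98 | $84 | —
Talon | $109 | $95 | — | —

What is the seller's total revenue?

Pooled unit-bids ranked (top 4): 110 (Verdant-1), 109 (Talon-1), 98 (Verdant-2), 95 (Talon-2)
Highest rejected unit-bid = $84.
Allocation: Talon 2, Verdant 2. Every unit priced at $84.
Revenue = 4 × 84 = $336.

Total revenue: $336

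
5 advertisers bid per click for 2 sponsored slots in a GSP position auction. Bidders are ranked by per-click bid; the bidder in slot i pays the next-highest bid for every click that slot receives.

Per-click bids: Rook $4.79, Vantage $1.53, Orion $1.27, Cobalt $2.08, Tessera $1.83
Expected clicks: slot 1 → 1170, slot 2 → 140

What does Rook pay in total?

Rook pays $2433.60

Per-click bids in order: $4.79 (Rook) > $2.08 (Cobalt) > $1.83 (Tessera) > …
Rook holds slot 1 → pays next bid $2.08 × 1170 clicks = $2433.60.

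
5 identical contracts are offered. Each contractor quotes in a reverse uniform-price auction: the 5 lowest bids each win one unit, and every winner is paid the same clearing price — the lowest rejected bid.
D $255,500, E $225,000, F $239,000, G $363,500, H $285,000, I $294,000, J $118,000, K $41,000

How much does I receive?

I is paid $0

Ordering the bids: 41,000 (K), 118,000 (J), 225,000 (E), 239,000 (F), 255,500 (D), 285,000 (H), 294,000 (I), …
The 5 lowest are K, J, E, F, D.
Lowest unsuccessful bid: $285,000 → clearing price.
I does not win → is paid $0.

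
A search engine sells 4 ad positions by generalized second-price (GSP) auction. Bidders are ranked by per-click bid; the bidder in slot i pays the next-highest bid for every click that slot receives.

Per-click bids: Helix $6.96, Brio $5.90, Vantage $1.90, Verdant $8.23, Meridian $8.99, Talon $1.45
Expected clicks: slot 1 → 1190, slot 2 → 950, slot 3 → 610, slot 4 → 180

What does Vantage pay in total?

Vantage pays $0.00

Ranked by bid: $8.99 (Meridian) > $8.23 (Verdant) > $6.96 (Helix) > $5.90 (Brio) > $1.90 (Vantage) > …
Vantage ranks below slot 4 → no slot, pays nothing.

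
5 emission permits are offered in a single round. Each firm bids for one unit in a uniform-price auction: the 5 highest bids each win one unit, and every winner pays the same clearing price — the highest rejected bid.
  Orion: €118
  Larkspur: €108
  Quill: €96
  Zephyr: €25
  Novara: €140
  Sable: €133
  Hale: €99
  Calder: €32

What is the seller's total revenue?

Bids ranked high→low: 140 (Novara), 133 (Sable), 118 (Orion), 108 (Larkspur), 99 (Hale), 96 (Quill), 32 (Calder), …
Winners (5 units): Novara, Sable, Orion, Larkspur, Hale.
Clearing price = highest rejected bid = €96.
Total revenue = 5 × €96 = €480.

Total revenue: €480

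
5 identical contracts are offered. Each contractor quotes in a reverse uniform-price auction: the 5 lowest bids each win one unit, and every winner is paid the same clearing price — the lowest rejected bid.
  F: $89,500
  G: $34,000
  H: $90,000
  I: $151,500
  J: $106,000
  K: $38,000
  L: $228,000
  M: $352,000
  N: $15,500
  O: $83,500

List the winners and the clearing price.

N, G, K, O, F; each is paid $90,000

Ordering the bids: 15,500 (N), 34,000 (G), 38,000 (K), 83,500 (O), 89,500 (F), 90,000 (H), 106,000 (J), …
Lowest 5: N, G, K, O, F.
Clearing price = lowest rejected bid = $90,000.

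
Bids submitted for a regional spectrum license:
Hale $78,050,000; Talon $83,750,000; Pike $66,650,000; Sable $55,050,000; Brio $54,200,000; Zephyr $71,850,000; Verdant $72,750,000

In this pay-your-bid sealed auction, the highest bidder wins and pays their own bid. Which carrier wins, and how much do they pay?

Sorting bids: 83,750,000 (Talon) > 78,050,000 (Hale) > 72,750,000 (Verdant) > 71,850,000 (Zephyr) > 66,650,000 (Pike) > 55,050,000 (Sable) > …
First-price: Talon pays what they bid, $83,750,000.

Talon pays $83,750,000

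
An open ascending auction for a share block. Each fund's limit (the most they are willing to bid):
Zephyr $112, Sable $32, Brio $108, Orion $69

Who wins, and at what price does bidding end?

Zephyr wins at $108

Open ascending-bid auction: the price rises until one bidder remains; the winner pays the price at which the last rival dropped out.
Limits ranked: 112 (Zephyr) > 108 (Brio) > 69 (Orion) > 32 (Sable)
Brio is the last rival to drop out, at $108; Zephyr remains and wins at that price.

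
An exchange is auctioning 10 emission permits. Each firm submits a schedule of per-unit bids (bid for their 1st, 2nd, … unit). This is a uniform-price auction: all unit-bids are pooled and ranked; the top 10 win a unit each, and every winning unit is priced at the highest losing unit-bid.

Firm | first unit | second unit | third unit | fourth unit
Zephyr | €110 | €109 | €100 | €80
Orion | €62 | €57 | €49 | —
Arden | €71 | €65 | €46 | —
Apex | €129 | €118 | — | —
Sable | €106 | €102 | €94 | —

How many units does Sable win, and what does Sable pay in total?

Merging the schedules and taking the best 10: 129 (Apex-1), 118 (Apex-2), 110 (Zephyr-1), 109 (Zephyr-2), 106 (Sable-1), 102 (Sable-2), 100 (Zephyr-3), 94 (Sable-3), 80 (Zephyr-4), 71 (Arden-1)
Highest rejected unit-bid = €65.
Sable wins 3 unit(s) at €65 each.

Sable: 3 units, pays €195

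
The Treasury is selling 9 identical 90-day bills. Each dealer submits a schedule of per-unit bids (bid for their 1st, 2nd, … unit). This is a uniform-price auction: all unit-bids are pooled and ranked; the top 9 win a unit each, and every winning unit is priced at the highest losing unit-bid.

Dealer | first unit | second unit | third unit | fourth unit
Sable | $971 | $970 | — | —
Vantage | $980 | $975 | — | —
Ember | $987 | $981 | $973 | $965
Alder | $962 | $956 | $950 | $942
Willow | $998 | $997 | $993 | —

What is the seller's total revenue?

Total revenue: $8,730

All unit-bids, highest first — top 9: 998 (Willow-1), 997 (Willow-2), 993 (Willow-3), 987 (Ember-1), 981 (Ember-2), 980 (Vantage-1), 975 (Vantage-2), 973 (Ember-3), 971 (Sable-1)
Highest rejected unit-bid = $970.
Allocation: Ember 3, Sable 1, Vantage 2, Willow 3. Every unit priced at $970.
Revenue = 9 × 970 = $8,730.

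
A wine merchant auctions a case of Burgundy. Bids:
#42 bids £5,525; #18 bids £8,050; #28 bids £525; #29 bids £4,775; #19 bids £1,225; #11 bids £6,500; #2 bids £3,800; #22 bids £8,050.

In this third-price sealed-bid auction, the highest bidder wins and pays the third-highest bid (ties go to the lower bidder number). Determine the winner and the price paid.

#18 pays £6,500

Sorting bids: 8,050 (#18) > 8,050 (#22) > 6,500 (#11) > 5,525 (#42) > 4,775 (#29) > 3,800 (#2) > …
#18 and #22 tie at £8,050; tie-break gives it to #18.
#18 is highest; pays the third-highest bid, £6,500.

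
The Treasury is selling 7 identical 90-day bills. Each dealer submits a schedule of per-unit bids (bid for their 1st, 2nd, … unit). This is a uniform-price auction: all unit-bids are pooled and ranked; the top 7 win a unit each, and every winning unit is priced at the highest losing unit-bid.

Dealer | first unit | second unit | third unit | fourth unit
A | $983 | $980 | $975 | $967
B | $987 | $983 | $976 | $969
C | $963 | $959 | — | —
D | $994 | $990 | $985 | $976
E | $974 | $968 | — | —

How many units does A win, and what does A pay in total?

A: 2 units, pays $1,952

All unit-bids, highest first — top 7: 994 (D-1), 990 (D-2), 987 (B-1), 985 (D-3), 983 (A-1), 983 (B-2), 980 (A-2)
The (k+1)-th unit-bid is $976.
A wins 2 unit(s) at $976 each.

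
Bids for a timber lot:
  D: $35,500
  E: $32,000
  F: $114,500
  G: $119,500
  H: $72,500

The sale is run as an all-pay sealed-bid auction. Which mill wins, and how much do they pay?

Rule: the highest bidder wins the item, but every bidder pays their own bid.
Sorting bids: 119,500 (G) > 114,500 (F) > 72,500 (H) > 35,500 (D) > 32,000 (E)
G wins with the top bid; all bids are sunk regardless.

G pays $119,500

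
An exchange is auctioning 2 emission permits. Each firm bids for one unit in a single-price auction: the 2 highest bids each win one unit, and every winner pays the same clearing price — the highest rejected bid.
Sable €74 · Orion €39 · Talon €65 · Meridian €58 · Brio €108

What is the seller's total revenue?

Total revenue: €130

Sorting: 108 (Brio), 74 (Sable), 65 (Talon), 58 (Meridian), …
The 2 highest are Brio, Sable.
Clearing price = highest rejected bid = €65.
Total revenue = 2 × €65 = €130.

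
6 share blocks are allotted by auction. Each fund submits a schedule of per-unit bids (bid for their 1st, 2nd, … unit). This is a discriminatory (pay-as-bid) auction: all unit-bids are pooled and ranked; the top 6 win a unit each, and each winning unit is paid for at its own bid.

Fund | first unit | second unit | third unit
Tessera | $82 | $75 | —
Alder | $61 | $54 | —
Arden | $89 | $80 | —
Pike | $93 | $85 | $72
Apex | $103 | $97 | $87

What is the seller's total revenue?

Total revenue: $554

Pooled unit-bids ranked (top 6): 103 (Apex-1), 97 (Apex-2), 93 (Pike-1), 89 (Arden-1), 87 (Apex-3), 85 (Pike-2)
Next rejected bid: $82 (not a price — pay-as-bid).
Each winning unit pays its own bid.
Revenue = 103 + 97 + 93 + 89 + 87 + 85 = $554.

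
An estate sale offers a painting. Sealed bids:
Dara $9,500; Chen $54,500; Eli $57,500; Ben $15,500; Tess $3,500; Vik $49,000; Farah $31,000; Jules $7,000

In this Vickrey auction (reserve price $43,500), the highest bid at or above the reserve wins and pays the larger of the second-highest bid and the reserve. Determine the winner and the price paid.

Eli pays $54,500

Sorting bids: 57,500 (Eli) > 54,500 (Chen) > 49,000 (Vik) > 31,000 (Farah) > 15,500 (Ben) > 9,500 (Dara) > …
Eli has the top bid at or above the reserve ($57,500).
Second-highest bid $54,500 exceeds the reserve $43,500 → payment $54,500.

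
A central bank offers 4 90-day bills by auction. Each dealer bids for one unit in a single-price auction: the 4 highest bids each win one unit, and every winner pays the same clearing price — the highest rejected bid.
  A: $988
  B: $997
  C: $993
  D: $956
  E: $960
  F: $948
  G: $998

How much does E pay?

Sorting: 998 (G), 997 (B), 993 (C), 988 (A), 960 (E), 956 (D), …
The 4 highest are G, B, C, A.
First losing bid is E's $960, which sets the uniform price.
E does not win → pays $0.

E pays $0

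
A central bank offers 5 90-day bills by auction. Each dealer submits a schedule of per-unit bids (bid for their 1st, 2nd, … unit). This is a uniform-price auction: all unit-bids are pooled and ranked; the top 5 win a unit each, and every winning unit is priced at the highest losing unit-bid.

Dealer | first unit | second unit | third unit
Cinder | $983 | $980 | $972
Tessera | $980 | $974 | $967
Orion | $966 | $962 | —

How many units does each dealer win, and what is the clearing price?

Merging the schedules and taking the best 5: 983 (Cinder-1), 980 (Cinder-2), 980 (Tessera-1), 974 (Tessera-2), 972 (Cinder-3)
First bid not allocated: $967.
Allocation: Cinder 3, Tessera 2.

Cinder 3, Tessera 2; clearing price $967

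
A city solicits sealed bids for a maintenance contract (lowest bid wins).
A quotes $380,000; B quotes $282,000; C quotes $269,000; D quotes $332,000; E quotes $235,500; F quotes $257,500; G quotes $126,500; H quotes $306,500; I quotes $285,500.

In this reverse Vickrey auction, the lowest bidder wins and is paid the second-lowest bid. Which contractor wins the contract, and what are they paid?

Bids ranked: 126,500 (G) < 235,500 (E) < 257,500 (F) < 269,000 (C) < 282,000 (B) < 285,500 (I) < …
G wins with the lowest bid; price is set by the runner-up at $235,500.

G is paid $235,500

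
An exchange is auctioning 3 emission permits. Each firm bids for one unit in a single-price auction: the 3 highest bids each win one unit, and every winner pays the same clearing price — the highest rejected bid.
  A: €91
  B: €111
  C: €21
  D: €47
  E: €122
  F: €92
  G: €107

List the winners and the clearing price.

Ordering the bids: 122 (E), 111 (B), 107 (G), 92 (F), 91 (A), …
Winners (3 units): E, B, G.
Highest unsuccessful bid: €92 → clearing price.

E, B, G; each pays €92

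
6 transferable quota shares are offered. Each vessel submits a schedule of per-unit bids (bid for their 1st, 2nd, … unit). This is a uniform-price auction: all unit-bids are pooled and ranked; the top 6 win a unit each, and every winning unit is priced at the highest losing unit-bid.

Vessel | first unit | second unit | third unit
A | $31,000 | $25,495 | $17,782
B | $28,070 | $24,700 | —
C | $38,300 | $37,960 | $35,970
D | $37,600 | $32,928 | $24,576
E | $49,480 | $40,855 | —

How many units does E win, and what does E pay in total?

Merging the schedules and taking the best 6: 49,480 (E-1), 40,855 (E-2), 38,300 (C-1), 37,960 (C-2), 37,600 (D-1), 35,970 (C-3)
Highest rejected unit-bid = $32,928.
E wins 2 unit(s) at $32,928 each.

E: 2 units, pays $65,856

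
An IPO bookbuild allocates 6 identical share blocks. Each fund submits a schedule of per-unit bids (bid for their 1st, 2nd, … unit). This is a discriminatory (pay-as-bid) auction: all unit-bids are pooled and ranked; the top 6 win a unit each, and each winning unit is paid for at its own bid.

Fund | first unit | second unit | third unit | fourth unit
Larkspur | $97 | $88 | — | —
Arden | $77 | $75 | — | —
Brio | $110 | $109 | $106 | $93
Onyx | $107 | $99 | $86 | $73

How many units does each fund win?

Pooled unit-bids ranked (top 6): 110 (Brio-1), 109 (Brio-2), 107 (Onyx-1), 106 (Brio-3), 99 (Onyx-2), 97 (Larkspur-1)
Next rejected bid: $93 (not a price — pay-as-bid).
Allocation: Brio 3, Larkspur 1, Onyx 2.

Brio 3, Larkspur 1, Onyx 2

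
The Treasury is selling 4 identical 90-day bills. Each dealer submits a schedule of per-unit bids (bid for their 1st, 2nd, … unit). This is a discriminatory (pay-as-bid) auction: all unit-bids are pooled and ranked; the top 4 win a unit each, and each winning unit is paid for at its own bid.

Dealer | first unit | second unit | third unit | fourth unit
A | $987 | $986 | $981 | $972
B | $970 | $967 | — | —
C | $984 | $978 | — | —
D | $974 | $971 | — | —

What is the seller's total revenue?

Pooled unit-bids ranked (top 4): 987 (A-1), 986 (A-2), 984 (C-1), 981 (A-3)
Next rejected bid: $978 (not a price — pay-as-bid).
Each winning unit pays its own bid.
Revenue = 987 + 986 + 984 + 981 = $3,938.

Total revenue: $3,938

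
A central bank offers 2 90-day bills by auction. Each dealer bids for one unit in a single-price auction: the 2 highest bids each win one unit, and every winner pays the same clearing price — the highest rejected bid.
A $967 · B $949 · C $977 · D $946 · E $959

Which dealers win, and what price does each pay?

C, A; each pays $959

Bids ranked high→low: 977 (C), 967 (A), 959 (E), 949 (B), …
Top 2: C, A.
First losing bid is E's $959, which sets the uniform price.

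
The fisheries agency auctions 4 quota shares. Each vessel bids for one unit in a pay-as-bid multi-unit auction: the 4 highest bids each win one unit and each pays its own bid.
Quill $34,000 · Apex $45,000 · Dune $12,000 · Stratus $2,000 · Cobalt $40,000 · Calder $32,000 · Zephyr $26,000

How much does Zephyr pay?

Ordering the bids: 45,000 (Apex), 40,000 (Cobalt), 34,000 (Quill), 32,000 (Calder), 26,000 (Zephyr), 12,000 (Dune), …
The 4 highest are Apex, Cobalt, Quill, Calder.
Zephyr does not win → $0.

Zephyr pays $0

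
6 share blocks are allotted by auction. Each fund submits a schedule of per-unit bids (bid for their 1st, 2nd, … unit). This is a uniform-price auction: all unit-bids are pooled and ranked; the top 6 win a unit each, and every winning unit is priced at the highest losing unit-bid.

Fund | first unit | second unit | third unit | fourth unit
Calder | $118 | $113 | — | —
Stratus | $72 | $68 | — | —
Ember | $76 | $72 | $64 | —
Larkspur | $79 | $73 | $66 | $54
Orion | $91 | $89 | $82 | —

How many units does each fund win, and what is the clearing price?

Calder 2, Larkspur 1, Orion 3; clearing price $76

Merging the schedules and taking the best 6: 118 (Calder-1), 113 (Calder-2), 91 (Orion-1), 89 (Orion-2), 82 (Orion-3), 79 (Larkspur-1)
The (k+1)-th unit-bid is $76.
Allocation: Calder 2, Larkspur 1, Orion 3.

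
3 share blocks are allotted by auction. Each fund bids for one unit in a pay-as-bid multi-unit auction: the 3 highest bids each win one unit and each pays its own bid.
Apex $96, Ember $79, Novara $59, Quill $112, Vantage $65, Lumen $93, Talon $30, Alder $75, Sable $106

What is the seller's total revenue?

Total revenue: $314

Ordering the bids: 112 (Quill), 106 (Sable), 96 (Apex), 93 (Lumen), 79 (Ember), …
The 3 highest are Quill, Sable, Apex.
Total revenue = 112 + 106 + 96 = $314.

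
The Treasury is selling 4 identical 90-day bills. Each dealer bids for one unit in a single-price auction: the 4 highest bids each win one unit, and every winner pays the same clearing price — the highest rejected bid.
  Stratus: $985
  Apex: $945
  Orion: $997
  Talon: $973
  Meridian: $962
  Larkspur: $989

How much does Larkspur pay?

Bids ranked high→low: 997 (Orion), 989 (Larkspur), 985 (Stratus), 973 (Talon), 962 (Meridian), 945 (Apex)
The 4 highest are Orion, Larkspur, Stratus, Talon.
First losing bid is Meridian's $962, which sets the uniform price.
Larkspur wins → pays $962.

Larkspur pays $962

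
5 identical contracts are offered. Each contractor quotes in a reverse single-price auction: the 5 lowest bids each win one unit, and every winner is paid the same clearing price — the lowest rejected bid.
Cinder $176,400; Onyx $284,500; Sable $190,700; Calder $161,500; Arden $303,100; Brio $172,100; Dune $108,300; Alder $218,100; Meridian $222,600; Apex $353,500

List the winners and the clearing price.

Bids ranked low→high: 108,300 (Dune), 161,500 (Calder), 172,100 (Brio), 176,400 (Cinder), 190,700 (Sable), 218,100 (Alder), 222,600 (Meridian), …
Lowest 5: Dune, Calder, Brio, Cinder, Sable.
Clearing price = lowest rejected bid = $218,100.

Dune, Calder, Brio, Cinder, Sable; each is paid $218,100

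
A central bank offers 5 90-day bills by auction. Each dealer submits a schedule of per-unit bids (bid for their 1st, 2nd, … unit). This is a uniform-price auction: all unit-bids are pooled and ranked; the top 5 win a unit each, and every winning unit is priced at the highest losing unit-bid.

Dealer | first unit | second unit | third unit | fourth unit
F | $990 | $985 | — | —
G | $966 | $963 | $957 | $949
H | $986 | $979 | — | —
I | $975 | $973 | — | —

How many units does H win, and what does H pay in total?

H: 2 units, pays $1,946

Merging the schedules and taking the best 5: 990 (F-1), 986 (H-1), 985 (F-2), 979 (H-2), 975 (I-1)
The (k+1)-th unit-bid is $973.
H wins 2 unit(s) at $973 each.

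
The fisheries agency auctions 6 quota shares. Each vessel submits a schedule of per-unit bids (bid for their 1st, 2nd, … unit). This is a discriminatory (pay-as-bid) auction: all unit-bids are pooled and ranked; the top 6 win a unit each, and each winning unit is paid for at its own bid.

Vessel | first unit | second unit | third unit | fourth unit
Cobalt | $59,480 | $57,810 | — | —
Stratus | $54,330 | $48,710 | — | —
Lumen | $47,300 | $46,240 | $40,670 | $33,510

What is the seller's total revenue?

All unit-bids, highest first — top 6: 59,480 (Cobalt-1), 57,810 (Cobalt-2), 54,330 (Stratus-1), 48,710 (Stratus-2), 47,300 (Lumen-1), 46,240 (Lumen-2)
Next rejected bid: $40,670 (not a price — pay-as-bid).
Each winning unit pays its own bid.
Revenue = 59,480 + 57,810 + 54,330 + 48,710 + 47,300 + 46,240 = $313,870.

Total revenue: $313,870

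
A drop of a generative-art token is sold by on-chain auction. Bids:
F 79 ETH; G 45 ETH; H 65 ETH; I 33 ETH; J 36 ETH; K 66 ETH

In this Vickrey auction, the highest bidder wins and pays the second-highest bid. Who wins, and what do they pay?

F pays 66 ETH

Rule: the highest bidder wins and pays the second-highest bid.
Bids in order: 79 (F) > 66 (K) > 65 (H) > 45 (G) > 36 (J) > 33 (I)
F is highest; pays the second-highest bid, 66 ETH.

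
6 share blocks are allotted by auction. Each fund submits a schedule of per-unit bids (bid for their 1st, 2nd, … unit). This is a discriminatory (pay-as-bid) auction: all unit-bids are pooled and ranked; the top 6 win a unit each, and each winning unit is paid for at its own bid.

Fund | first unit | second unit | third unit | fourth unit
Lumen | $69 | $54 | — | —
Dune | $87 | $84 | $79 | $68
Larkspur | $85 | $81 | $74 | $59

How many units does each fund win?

Pooled unit-bids ranked (top 6): 87 (Dune-1), 85 (Larkspur-1), 84 (Dune-2), 81 (Larkspur-2), 79 (Dune-3), 74 (Larkspur-3)
Next rejected bid: $69 (not a price — pay-as-bid).
Allocation: Dune 3, Larkspur 3.

Dune 3, Larkspur 3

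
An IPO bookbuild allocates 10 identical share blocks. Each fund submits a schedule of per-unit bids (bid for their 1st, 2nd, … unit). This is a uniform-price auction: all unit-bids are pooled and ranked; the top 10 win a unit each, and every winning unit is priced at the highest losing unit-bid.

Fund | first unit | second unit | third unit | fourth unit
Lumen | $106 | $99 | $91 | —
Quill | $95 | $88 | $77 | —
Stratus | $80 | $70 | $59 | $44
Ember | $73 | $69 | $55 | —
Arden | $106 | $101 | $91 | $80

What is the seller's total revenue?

All unit-bids, highest first — top 10: 106 (Lumen-1), 106 (Arden-1), 101 (Arden-2), 99 (Lumen-2), 95 (Quill-1), 91 (Lumen-3), 91 (Arden-3), 88 (Quill-2), 80 (Stratus-1), 80 (Arden-4)
First bid not allocated: $77.
Allocation: Arden 4, Lumen 3, Quill 2, Stratus 1. Every unit priced at $77.
Revenue = 10 × 77 = $770.

Total revenue: $770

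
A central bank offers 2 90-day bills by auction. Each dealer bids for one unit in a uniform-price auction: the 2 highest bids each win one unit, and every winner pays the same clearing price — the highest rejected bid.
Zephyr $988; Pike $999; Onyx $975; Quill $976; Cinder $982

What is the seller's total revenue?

Sorting: 999 (Pike), 988 (Zephyr), 982 (Cinder), 976 (Quill), …
Winners (2 units): Pike, Zephyr.
Clearing price = highest rejected bid = $982.
Total revenue = 2 × $982 = $1,964.

Total revenue: $1,964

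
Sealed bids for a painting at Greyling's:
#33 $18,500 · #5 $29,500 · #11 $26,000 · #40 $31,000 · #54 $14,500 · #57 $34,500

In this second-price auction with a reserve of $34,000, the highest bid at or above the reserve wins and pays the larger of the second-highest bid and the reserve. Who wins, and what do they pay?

#57 pays $34,000

Bids in order: 34,500 (#57) > 31,000 (#40) > 29,500 (#5) > 26,000 (#11) > 18,500 (#33) > 14,500 (#54)
Highest eligible bid: #57 at $34,500.
max(second-highest $31,000, reserve $34,000) = $34,000.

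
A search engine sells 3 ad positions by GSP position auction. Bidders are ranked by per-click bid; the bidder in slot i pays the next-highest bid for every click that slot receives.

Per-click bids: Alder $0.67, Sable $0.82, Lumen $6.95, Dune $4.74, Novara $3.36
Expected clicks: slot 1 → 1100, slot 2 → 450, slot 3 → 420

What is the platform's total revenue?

Total revenue: $7070.40

Ranked by bid: $6.95 (Lumen) > $4.74 (Dune) > $3.36 (Novara) > $0.82 (Sable) > …
Slot 1: Lumen pays $4.74 × 1100 = $5214.00
Slot 2: Dune pays $3.36 × 450 = $1512.00
Slot 3: Novara pays $0.82 × 420 = $344.40
Total = $7070.40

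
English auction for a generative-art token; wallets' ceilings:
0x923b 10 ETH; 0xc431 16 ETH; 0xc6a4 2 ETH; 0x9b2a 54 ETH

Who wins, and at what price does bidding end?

Rule: the price rises until one bidder remains; the winner pays the price at which the last rival dropped out.
Limits ranked: 54 (0x9b2a) > 16 (0xc431) > 10 (0x923b) > 2 (0xc6a4)
0xc431 is the last rival to drop out, at 16 ETH; 0x9b2a remains and wins at that price.

0x9b2a wins at 16 ETH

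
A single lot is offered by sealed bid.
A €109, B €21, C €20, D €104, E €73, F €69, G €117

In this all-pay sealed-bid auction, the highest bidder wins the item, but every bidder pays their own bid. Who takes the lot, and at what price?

All-pay sealed-bid auction: the highest bidder wins the item, but every bidder pays their own bid.
Sorting bids: 117 (G) > 109 (A) > 104 (D) > 73 (E) > 69 (F) > 21 (B) > …
G wins with the top bid; all bids are sunk regardless.

G pays €117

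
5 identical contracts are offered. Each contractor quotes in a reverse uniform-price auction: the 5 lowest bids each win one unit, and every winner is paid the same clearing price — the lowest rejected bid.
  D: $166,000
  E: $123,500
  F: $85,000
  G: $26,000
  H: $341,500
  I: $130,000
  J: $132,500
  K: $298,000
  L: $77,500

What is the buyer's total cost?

Sorting: 26,000 (G), 77,500 (L), 85,000 (F), 123,500 (E), 130,000 (I), 132,500 (J), 166,000 (D), …
Lowest 5: G, L, F, E, I.
Clearing price = lowest rejected bid = $132,500.
Total cost = 5 × $132,500 = $662,500.

Total cost: $662,500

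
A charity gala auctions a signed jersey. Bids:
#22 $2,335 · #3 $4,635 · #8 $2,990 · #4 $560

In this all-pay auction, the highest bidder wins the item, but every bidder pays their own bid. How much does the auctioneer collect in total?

Total revenue: $10,520

All-pay auction: the highest bidder wins the item, but every bidder pays their own bid.
Bids ranked: 4,635 (#3) > 2,990 (#8) > 2,335 (#22) > 560 (#4)
#3 wins with the top bid; all bids are sunk regardless.
Every bidder forfeits their bid regardless of winning.
Revenue = 2,335 + 4,635 + 2,990 + 560 = $10,520.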